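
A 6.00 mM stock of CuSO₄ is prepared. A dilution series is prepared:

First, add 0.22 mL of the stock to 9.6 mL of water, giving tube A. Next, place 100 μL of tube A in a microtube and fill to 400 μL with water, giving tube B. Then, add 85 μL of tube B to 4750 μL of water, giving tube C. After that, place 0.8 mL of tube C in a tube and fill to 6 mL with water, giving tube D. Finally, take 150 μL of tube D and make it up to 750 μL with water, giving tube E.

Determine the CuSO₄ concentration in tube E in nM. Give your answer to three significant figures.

Step 1: 0.22 mL + 9.6 mL = 9.82 mL total → factor 9.82/0.22 = 44.636
Step 2: 100 μL brought to 400 μL → factor 400/100 = 4
Step 3: 85 μL + 4750 μL = 4835 μL total → factor 4835/85 = 56.882
Step 4: 0.8 mL brought to 6 mL → factor 6/0.8 = 7.5
Step 5: 150 μL brought to 750 μL → factor 750/150 = 5
Overall dilution factor = 44.636 × 4 × 56.882 × 7.5 × 5 = 3.8085 × 10^5
Final = 6.00 mM / 3.8085 × 10^5 = 1.575 × 10^-5 mM = 15.8 nM

15.8 nM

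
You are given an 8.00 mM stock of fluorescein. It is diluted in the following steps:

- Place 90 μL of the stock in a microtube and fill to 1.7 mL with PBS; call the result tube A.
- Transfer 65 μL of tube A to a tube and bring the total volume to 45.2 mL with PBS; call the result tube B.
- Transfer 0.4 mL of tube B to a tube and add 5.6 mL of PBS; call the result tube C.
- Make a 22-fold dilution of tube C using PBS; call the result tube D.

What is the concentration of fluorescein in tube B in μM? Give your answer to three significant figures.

Step 1: 90 μL brought to 1.7 mL → factor 1700/90 = 18.889
Step 2: 65 μL brought to 45.2 mL → factor 45200/65 = 695.38
Dilution factor through tube B = 18.889 × 695.38 = 13135
[tube B] = 8.00 mM / 13135 = 0.0006091 mM = 0.609 μM

0.609 μM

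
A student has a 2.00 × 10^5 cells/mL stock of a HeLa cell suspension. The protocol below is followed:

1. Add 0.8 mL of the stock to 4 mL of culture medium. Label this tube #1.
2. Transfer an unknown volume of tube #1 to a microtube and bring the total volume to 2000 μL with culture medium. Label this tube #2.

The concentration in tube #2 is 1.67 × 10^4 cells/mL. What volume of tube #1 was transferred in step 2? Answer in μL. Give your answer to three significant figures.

Step 1: 0.8 mL + 4 mL = 4.8 mL total → factor 4.8/0.8 = 6
Step 2: v brought to 2000 μL → factor = 2000 μL/v
Product of known-step factors = 6
Overall factor = 2.00 × 10^5 cells/mL / (1.67 × 10^4 cells/mL) = 11.976
Step-2 factor = 11.976 / 6 = 1.996
v = 2000 μL / 1.996 = 1.00 × 10^3 μL

1.00 × 10^3 μL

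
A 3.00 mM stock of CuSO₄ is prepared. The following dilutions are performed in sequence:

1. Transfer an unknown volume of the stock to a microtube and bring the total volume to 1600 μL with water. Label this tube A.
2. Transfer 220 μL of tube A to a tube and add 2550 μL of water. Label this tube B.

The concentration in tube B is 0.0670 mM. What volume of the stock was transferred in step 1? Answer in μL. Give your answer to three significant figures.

450 μL

Step 1: v brought to 1600 μL → factor = 1600 μL/v
Step 2: 220 μL + 2550 μL = 2770 μL total → factor 2770/220 = 12.591
Product of known-step factors = 12.591
Overall factor = 3.00 mM / (0.0670 mM) = 44.776
Step-1 factor = 44.776 / 12.591 = 3.5562
v = 1600 μL / 3.5562 = 450 μL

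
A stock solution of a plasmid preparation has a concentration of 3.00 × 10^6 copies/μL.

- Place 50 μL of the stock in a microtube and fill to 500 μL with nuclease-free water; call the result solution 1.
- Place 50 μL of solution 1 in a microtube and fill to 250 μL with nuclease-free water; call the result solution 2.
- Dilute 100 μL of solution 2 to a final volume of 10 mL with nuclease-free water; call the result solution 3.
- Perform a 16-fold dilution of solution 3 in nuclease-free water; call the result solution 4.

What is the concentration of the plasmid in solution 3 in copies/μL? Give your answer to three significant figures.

Step 1: 50 μL brought to 500 μL → factor 500/50 = 10
Step 2: 50 μL brought to 250 μL → factor 250/50 = 5
Step 3: 100 μL brought to 10 mL → factor 10000/100 = 100
Dilution factor through solution 3 = 10 × 5 × 100 = 5000
[solution 3] = 3.00 × 10^6 copies/μL / 5000 = 600 copies/μL

600 copies/μL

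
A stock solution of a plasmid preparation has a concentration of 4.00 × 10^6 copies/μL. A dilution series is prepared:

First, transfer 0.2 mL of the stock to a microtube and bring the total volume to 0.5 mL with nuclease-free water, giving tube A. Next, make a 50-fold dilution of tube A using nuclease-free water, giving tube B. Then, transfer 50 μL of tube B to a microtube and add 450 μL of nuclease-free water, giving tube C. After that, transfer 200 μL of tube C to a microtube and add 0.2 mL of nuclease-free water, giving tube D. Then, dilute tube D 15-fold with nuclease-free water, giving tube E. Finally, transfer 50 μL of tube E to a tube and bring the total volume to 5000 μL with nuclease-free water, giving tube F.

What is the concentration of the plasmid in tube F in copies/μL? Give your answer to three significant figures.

Step 1: 0.2 mL brought to 0.5 mL → factor 0.5/0.2 = 2.5
Step 2: 50-fold → factor 50
Step 3: 50 μL + 450 μL = 500 μL total → factor 500/50 = 10
Step 4: 200 μL + 0.2 mL = 400 μL total → factor 400/200 = 2
Step 5: 15-fold → factor 15
Step 6: 50 μL brought to 5000 μL → factor 5000/50 = 100
Overall dilution factor = 2.5 × 50 × 10 × 2 × 15 × 100 = 3.75 × 10^6
Final = 4.00 × 10^6 copies/μL / 3.75 × 10^6 = 1.07 copies/μL

1.07 copies/μL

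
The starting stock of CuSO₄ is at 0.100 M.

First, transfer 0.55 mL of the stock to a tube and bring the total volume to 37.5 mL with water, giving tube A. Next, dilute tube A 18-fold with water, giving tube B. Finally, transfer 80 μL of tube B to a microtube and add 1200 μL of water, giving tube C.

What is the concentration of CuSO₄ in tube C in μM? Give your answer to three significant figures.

Step 1: 0.55 mL brought to 37.5 mL → factor 37.5/0.55 = 68.182
Step 2: 18-fold → factor 18
Step 3: 80 μL + 1200 μL = 1280 μL total → factor 1280/80 = 16
Overall dilution factor = 68.182 × 18 × 16 = 19636
Final = 0.100 M / 19636 = 5.093 × 10^-6 M = 5.09 μM

5.09 μM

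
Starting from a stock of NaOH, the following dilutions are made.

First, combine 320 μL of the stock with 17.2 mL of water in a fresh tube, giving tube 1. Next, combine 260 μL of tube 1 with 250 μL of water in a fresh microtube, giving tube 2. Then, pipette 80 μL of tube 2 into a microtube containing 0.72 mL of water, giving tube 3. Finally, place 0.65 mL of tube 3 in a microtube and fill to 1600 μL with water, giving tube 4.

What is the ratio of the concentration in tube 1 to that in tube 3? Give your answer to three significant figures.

19.6

Step 1: 320 μL + 17.2 mL = 17520 μL total → factor 17520/320 = 54.75
Step 2: 260 μL + 250 μL = 510 μL total → factor 510/260 = 1.9615
Step 3: 80 μL + 0.72 mL = 800 μL total → factor 800/80 = 10
Dilution factor to tube 1 = 54.75; to tube 3 = 1073.9
[tube 1]/[tube 3] = (factor to tube 3)/(factor to tube 1) = 1073.9/54.75 = 19.6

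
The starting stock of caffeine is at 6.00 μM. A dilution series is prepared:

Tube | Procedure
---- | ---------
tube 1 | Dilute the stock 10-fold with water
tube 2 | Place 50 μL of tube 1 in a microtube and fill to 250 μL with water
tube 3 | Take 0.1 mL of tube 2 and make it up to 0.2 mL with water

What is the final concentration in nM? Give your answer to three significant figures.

Step 1: 10-fold → factor 10
Step 2: 50 μL brought to 250 μL → factor 250/50 = 5
Step 3: 0.1 mL brought to 0.2 mL → factor 0.2/0.1 = 2
Overall dilution factor = 10 × 5 × 2 = 100
Final = 6.00 μM / 100 = 0.06000 μM = 60.0 nM

60.0 nM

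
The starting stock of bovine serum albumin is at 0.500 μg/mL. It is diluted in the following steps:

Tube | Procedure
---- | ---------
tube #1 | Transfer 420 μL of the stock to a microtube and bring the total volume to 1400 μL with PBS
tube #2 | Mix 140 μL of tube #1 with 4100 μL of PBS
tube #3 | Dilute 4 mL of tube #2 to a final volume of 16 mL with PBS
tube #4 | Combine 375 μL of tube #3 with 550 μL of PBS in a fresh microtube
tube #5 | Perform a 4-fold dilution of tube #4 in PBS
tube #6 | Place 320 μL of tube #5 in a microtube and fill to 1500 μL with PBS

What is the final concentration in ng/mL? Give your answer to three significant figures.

Step 1: 420 μL brought to 1400 μL → factor 1400/420 = 3.3333
Step 2: 140 μL + 4100 μL = 4240 μL total → factor 4240/140 = 30.286
Step 3: 4 mL brought to 16 mL → factor 16/4 = 4
Step 4: 375 μL + 550 μL = 925 μL total → factor 925/375 = 2.4667
Step 5: 4-fold → factor 4
Step 6: 320 μL brought to 1500 μL → factor 1500/320 = 4.6875
Overall dilution factor = 3.3333 × 30.286 × 4 × 2.4667 × 4 × 4.6875 = 18676
Final = 0.500 μg/mL / 18676 = 2.677 × 10^-5 μg/mL = 0.0268 ng/mL

0.0268 ng/mL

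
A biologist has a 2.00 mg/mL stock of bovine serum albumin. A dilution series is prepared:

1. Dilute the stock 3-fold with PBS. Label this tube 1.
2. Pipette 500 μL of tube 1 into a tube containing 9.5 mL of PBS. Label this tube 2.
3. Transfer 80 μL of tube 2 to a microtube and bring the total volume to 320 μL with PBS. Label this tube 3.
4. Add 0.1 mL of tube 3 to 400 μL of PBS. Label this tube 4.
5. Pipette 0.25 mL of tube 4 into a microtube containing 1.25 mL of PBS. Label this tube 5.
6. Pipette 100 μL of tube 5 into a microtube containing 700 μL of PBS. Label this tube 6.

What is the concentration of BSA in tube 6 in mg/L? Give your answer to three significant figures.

Step 1: 3-fold → factor 3
Step 2: 500 μL + 9.5 mL = 10000 μL total → factor 10000/500 = 20
Step 3: 80 μL brought to 320 μL → factor 320/80 = 4
Step 4: 0.1 mL + 400 μL = 0.5 mL total → factor 0.5/0.1 = 5
Step 5: 0.25 mL + 1.25 mL = 1.5 mL total → factor 1.5/0.25 = 6
Step 6: 100 μL + 700 μL = 800 μL total → factor 800/100 = 8
Overall dilution factor = 3 × 20 × 4 × 5 × 6 × 8 = 57600
Final = 2.00 mg/mL / 57600 = 3.472 × 10^-5 mg/mL = 0.0347 mg/L

0.0347 mg/L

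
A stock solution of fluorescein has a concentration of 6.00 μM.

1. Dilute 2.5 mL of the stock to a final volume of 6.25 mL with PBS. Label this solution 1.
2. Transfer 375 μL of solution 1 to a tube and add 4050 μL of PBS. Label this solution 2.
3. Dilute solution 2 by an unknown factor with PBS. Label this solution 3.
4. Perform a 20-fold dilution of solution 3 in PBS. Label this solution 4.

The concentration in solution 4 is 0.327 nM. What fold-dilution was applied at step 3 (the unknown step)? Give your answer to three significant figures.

31.1-fold

Step 1: 2.5 mL brought to 6.25 mL → factor 6.25/2.5 = 2.5
Step 2: 375 μL + 4050 μL = 4425 μL total → factor 4425/375 = 11.8
Step 3: unknown factor x
Step 4: 20-fold → factor 20
Product of known-step factors = 590
Overall factor = 6.00 μM / (0.327 nM) = 18349
x = 18349 / 590 = 31.1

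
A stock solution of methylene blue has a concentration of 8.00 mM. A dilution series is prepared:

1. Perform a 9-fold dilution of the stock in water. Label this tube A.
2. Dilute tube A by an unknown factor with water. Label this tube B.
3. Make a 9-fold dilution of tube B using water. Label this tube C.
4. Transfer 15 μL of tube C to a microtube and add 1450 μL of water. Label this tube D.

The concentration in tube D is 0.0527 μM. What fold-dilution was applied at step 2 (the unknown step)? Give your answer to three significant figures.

19.2-fold

Step 1: 9-fold → factor 9
Step 2: unknown factor x
Step 3: 9-fold → factor 9
Step 4: 15 μL + 1450 μL = 1465 μL total → factor 1465/15 = 97.667
Product of known-step factors = 7911
Overall factor = 8.00 mM / (0.0527 μM) = 1.518 × 10^5
x = 1.518 × 10^5 / 7911 = 19.2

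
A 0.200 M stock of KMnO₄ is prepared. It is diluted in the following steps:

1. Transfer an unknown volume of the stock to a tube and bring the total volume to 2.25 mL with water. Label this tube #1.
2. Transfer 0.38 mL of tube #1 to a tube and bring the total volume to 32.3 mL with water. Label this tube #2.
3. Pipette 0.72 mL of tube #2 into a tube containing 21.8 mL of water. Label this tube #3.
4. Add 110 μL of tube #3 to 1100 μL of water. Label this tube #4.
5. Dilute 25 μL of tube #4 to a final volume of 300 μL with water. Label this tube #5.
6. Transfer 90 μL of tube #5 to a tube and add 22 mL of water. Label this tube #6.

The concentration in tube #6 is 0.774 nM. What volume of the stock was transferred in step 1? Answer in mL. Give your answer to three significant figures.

Step 1: v brought to 2.25 mL → factor = 2.25 mL/v
Step 2: 0.38 mL brought to 32.3 mL → factor 32.3/0.38 = 85
Step 3: 0.72 mL + 21.8 mL = 22.52 mL total → factor 22.52/0.72 = 31.278
Step 4: 110 μL + 1100 μL = 1210 μL total → factor 1210/110 = 11
Step 5: 25 μL brought to 300 μL → factor 300/25 = 12
Step 6: 90 μL + 22 mL = 22090 μL total → factor 22090/90 = 245.44
Product of known-step factors = 8.6135 × 10^7
Overall factor = 0.200 M / (0.774 nM) = 2.584 × 10^8
Step-1 factor = 2.584 × 10^8 / 8.6135 × 10^7 = 2.9999
v = 2.25 mL / 2.9999 = 0.750 mL

0.750 mL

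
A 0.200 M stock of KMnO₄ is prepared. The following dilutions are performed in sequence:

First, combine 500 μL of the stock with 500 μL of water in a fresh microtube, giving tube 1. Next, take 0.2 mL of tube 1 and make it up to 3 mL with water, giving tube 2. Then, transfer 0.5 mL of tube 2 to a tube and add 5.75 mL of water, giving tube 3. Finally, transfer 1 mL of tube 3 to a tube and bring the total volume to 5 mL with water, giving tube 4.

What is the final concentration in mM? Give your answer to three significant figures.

0.107 mM

Step 1: 500 μL + 500 μL = 1000 μL total → factor 1000/500 = 2
Step 2: 0.2 mL brought to 3 mL → factor 3/0.2 = 15
Step 3: 0.5 mL + 5.75 mL = 6.25 mL total → factor 6.25/0.5 = 12.5
Step 4: 1 mL brought to 5 mL → factor 5/1 = 5
Overall dilution factor = 2 × 15 × 12.5 × 5 = 1875
Final = 0.200 M / 1875 = 0.0001067 M = 0.107 mM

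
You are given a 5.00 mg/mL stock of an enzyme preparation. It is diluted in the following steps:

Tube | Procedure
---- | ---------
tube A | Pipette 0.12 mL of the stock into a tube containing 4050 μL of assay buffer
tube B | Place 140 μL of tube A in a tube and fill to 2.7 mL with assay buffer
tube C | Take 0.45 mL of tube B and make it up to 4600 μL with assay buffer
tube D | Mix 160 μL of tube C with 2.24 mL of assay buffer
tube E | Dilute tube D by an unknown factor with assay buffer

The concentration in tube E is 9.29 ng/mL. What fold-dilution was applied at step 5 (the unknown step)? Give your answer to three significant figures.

Step 1: 0.12 mL + 4050 μL = 4.17 mL total → factor 4.17/0.12 = 34.75
Step 2: 140 μL brought to 2.7 mL → factor 2700/140 = 19.286
Step 3: 0.45 mL brought to 4600 μL → factor 4.6/0.45 = 10.222
Step 4: 160 μL + 2.24 mL = 2400 μL total → factor 2400/160 = 15
Step 5: unknown factor x
Product of known-step factors = 1.0276 × 10^5
Overall factor = 5.00 mg/mL / (9.29 ng/mL) = 5.3821 × 10^5
x = 5.3821 × 10^5 / 1.0276 × 10^5 = 5.24

5.24-fold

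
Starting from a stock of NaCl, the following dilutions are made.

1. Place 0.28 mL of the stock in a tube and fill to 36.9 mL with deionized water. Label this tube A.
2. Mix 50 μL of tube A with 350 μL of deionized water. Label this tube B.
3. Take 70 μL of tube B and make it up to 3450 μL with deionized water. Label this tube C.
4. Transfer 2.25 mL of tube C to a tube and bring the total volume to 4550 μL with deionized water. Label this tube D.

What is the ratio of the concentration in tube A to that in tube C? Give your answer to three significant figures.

394

Step 1: 0.28 mL brought to 36.9 mL → factor 36.9/0.28 = 131.79
Step 2: 50 μL + 350 μL = 400 μL total → factor 400/50 = 8
Step 3: 70 μL brought to 3450 μL → factor 3450/70 = 49.286
Dilution factor to tube A = 131.79; to tube C = 51961
[tube A]/[tube C] = (factor to tube C)/(factor to tube A) = 51961/131.79 = 394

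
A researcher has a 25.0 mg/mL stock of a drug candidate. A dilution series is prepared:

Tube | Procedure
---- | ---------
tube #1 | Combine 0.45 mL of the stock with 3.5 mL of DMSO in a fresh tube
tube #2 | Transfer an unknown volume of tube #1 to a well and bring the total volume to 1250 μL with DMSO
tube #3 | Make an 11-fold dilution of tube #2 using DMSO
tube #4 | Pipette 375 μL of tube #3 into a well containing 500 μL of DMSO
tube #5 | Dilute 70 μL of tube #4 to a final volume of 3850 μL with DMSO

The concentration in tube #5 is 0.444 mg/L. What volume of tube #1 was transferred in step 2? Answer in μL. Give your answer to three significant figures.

Step 1: 0.45 mL + 3.5 mL = 3.95 mL total → factor 3.95/0.45 = 8.7778
Step 2: v brought to 1250 μL → factor = 1250 μL/v
Step 3: 11-fold → factor 11
Step 4: 375 μL + 500 μL = 875 μL total → factor 875/375 = 2.3333
Step 5: 70 μL brought to 3850 μL → factor 3850/70 = 55
Product of known-step factors = 12391
Overall factor = 25.0 mg/mL / (0.444 mg/L) = 56306
Step-2 factor = 56306 / 12391 = 4.544
v = 1250 μL / 4.544 = 275 μL

275 μL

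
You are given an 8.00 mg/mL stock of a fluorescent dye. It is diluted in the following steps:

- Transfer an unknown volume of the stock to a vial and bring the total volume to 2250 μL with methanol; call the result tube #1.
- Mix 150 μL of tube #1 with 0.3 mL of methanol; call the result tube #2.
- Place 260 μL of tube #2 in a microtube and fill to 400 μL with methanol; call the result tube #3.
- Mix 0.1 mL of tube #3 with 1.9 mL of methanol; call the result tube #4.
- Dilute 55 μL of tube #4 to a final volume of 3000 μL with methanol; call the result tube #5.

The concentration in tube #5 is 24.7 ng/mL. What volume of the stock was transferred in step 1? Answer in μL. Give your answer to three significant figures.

35.0 μL

Step 1: v brought to 2250 μL → factor = 2250 μL/v
Step 2: 150 μL + 0.3 mL = 450 μL total → factor 450/150 = 3
Step 3: 260 μL brought to 400 μL → factor 400/260 = 1.5385
Step 4: 0.1 mL + 1.9 mL = 2 mL total → factor 2/0.1 = 20
Step 5: 55 μL brought to 3000 μL → factor 3000/55 = 54.545
Product of known-step factors = 5035
Overall factor = 8.00 mg/mL / (24.7 ng/mL) = 3.2389 × 10^5
Step-1 factor = 3.2389 × 10^5 / 5035 = 64.327
v = 2250 μL / 64.327 = 35.0 μL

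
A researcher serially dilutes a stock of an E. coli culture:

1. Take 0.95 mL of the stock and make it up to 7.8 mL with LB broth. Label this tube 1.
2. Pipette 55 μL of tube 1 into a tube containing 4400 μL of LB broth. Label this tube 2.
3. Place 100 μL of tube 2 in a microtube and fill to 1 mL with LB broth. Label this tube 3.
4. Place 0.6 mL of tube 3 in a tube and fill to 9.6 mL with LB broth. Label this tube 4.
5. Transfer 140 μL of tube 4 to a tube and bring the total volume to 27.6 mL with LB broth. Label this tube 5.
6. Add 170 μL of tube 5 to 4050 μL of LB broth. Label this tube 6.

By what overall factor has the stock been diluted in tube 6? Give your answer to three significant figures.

5.21 × 10^8

Step 1: 0.95 mL brought to 7.8 mL → factor 7.8/0.95 = 8.2105
Step 2: 55 μL + 4400 μL = 4455 μL total → factor 4455/55 = 81
Step 3: 100 μL brought to 1 mL → factor 1000/100 = 10
Step 4: 0.6 mL brought to 9.6 mL → factor 9.6/0.6 = 16
Step 5: 140 μL brought to 27.6 mL → factor 27600/140 = 197.14
Step 6: 170 μL + 4050 μL = 4220 μL total → factor 4220/170 = 24.824
Overall dilution factor = 8.2105 × 81 × 10 × 16 × 197.14 × 24.824 = 5.2074 × 10^8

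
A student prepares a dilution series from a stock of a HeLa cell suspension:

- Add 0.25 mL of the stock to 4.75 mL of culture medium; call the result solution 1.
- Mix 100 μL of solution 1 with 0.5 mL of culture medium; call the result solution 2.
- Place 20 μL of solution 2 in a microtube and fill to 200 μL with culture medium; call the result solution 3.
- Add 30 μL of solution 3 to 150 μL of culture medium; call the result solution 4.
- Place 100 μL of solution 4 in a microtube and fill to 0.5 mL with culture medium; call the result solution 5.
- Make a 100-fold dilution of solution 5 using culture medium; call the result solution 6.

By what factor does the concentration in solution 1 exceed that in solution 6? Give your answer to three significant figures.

1.80 × 10^5

Step 1: 0.25 mL + 4.75 mL = 5 mL total → factor 5/0.25 = 20
Step 2: 100 μL + 0.5 mL = 600 μL total → factor 600/100 = 6
Step 3: 20 μL brought to 200 μL → factor 200/20 = 10
Step 4: 30 μL + 150 μL = 180 μL total → factor 180/30 = 6
Step 5: 100 μL brought to 0.5 mL → factor 500/100 = 5
Step 6: 100-fold → factor 100
Dilution factor to solution 1 = 20; to solution 6 = 3.6 × 10^6
[solution 1]/[solution 6] = (factor to solution 6)/(factor to solution 1) = 3.6 × 10^6/20 = 1.80 × 10^5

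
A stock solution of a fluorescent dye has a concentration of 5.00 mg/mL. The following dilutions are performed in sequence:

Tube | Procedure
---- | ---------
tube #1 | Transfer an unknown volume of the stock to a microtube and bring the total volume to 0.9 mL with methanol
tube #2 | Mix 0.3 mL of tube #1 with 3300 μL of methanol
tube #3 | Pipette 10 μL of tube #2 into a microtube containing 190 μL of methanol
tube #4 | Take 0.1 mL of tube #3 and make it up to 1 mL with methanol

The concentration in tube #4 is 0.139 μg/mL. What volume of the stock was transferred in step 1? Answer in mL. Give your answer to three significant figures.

0.0600 mL

Step 1: v brought to 0.9 mL → factor = 0.9 mL/v
Step 2: 0.3 mL + 3300 μL = 3.6 mL total → factor 3.6/0.3 = 12
Step 3: 10 μL + 190 μL = 200 μL total → factor 200/10 = 20
Step 4: 0.1 mL brought to 1 mL → factor 1/0.1 = 10
Product of known-step factors = 2400
Overall factor = 5.00 mg/mL / (0.139 μg/mL) = 35971
Step-1 factor = 35971 / 2400 = 14.988
v = 0.9 mL / 14.988 = 0.0600 mL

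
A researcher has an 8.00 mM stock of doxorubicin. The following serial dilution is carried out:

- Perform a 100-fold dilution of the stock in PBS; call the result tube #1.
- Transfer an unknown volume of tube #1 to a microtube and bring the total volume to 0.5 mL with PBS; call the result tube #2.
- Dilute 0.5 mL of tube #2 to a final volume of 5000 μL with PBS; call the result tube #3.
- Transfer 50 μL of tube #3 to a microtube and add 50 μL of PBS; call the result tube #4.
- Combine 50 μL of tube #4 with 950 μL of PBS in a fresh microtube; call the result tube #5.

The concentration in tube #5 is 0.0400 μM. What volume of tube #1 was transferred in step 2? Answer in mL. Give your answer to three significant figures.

Step 1: 100-fold → factor 100
Step 2: v brought to 0.5 mL → factor = 0.5 mL/v
Step 3: 0.5 mL brought to 5000 μL → factor 5/0.5 = 10
Step 4: 50 μL + 50 μL = 100 μL total → factor 100/50 = 2
Step 5: 50 μL + 950 μL = 1000 μL total → factor 1000/50 = 20
Product of known-step factors = 40000
Overall factor = 8.00 mM / (0.0400 μM) = 2 × 10^5
Step-2 factor = 2 × 10^5 / 40000 = 5
v = 0.5 mL / 5 = 0.100 mL

0.100 mL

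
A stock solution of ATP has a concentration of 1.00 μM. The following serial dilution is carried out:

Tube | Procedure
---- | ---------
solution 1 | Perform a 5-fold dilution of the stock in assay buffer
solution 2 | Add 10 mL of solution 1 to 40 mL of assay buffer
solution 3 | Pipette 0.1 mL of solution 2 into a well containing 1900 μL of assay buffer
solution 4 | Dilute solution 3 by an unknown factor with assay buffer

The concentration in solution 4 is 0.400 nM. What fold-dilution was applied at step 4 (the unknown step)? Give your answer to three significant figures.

Step 1: 5-fold → factor 5
Step 2: 10 mL + 40 mL = 50 mL total → factor 50/10 = 5
Step 3: 0.1 mL + 1900 μL = 2 mL total → factor 2/0.1 = 20
Step 4: unknown factor x
Product of known-step factors = 500
Overall factor = 1.00 μM / (0.400 nM) = 2500
x = 2500 / 500 = 5.00

5.00-fold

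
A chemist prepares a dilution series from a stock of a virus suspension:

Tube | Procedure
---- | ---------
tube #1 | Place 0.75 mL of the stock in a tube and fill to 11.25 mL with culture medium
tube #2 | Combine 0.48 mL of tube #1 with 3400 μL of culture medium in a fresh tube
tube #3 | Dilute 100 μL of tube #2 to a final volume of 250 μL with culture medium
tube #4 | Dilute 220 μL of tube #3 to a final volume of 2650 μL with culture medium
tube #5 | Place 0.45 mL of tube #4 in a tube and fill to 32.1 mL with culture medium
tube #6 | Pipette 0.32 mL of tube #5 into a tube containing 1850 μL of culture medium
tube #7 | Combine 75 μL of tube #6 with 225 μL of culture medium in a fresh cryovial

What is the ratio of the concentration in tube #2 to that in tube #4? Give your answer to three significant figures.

30.1

Step 1: 0.75 mL brought to 11.25 mL → factor 11.25/0.75 = 15
Step 2: 0.48 mL + 3400 μL = 3.88 mL total → factor 3.88/0.48 = 8.0833
Step 3: 100 μL brought to 250 μL → factor 250/100 = 2.5
Step 4: 220 μL brought to 2650 μL → factor 2650/220 = 12.045
Dilution factor to tube #2 = 121.25; to tube #4 = 3651.3
[tube #2]/[tube #4] = (factor to tube #4)/(factor to tube #2) = 3651.3/121.25 = 30.1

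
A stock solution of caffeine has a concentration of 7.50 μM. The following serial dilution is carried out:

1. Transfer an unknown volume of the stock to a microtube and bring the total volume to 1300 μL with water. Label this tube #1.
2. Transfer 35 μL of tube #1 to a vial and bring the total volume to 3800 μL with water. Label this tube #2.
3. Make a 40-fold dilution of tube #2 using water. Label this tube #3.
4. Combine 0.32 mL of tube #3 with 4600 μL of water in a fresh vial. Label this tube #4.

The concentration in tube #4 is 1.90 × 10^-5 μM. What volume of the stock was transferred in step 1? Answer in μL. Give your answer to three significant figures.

Step 1: v brought to 1300 μL → factor = 1300 μL/v
Step 2: 35 μL brought to 3800 μL → factor 3800/35 = 108.57
Step 3: 40-fold → factor 40
Step 4: 0.32 mL + 4600 μL = 4.92 mL total → factor 4.92/0.32 = 15.375
Product of known-step factors = 66771
Overall factor = 7.50 μM / (1.90 × 10^-5 μM) = 3.9474 × 10^5
Step-1 factor = 3.9474 × 10^5 / 66771 = 5.9118
v = 1300 μL / 5.9118 = 220 μL

220 μL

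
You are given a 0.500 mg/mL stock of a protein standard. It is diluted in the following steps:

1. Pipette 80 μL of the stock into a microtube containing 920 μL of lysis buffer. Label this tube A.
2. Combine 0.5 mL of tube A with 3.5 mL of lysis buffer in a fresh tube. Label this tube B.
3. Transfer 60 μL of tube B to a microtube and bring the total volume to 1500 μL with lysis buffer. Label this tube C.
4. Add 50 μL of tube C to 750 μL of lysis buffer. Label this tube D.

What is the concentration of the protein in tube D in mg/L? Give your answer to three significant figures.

0.0125 mg/L

Step 1: 80 μL + 920 μL = 1000 μL total → factor 1000/80 = 12.5
Step 2: 0.5 mL + 3.5 mL = 4 mL total → factor 4/0.5 = 8
Step 3: 60 μL brought to 1500 μL → factor 1500/60 = 25
Step 4: 50 μL + 750 μL = 800 μL total → factor 800/50 = 16
Overall dilution factor = 12.5 × 8 × 25 × 16 = 40000
Final = 0.500 mg/mL / 40000 = 1.250 × 10^-5 mg/mL = 0.0125 mg/L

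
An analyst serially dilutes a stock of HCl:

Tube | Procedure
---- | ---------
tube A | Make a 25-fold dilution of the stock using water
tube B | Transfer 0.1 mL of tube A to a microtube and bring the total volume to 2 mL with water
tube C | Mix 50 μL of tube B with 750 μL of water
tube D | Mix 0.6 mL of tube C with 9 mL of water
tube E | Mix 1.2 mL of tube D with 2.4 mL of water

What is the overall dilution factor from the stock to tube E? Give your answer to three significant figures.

3.84 × 10^5

Step 1: 25-fold → factor 25
Step 2: 0.1 mL brought to 2 mL → factor 2/0.1 = 20
Step 3: 50 μL + 750 μL = 800 μL total → factor 800/50 = 16
Step 4: 0.6 mL + 9 mL = 9.6 mL total → factor 9.6/0.6 = 16
Step 5: 1.2 mL + 2.4 mL = 3.6 mL total → factor 3.6/1.2 = 3
Overall dilution factor = 25 × 20 × 16 × 16 × 3 = 3.84 × 10^5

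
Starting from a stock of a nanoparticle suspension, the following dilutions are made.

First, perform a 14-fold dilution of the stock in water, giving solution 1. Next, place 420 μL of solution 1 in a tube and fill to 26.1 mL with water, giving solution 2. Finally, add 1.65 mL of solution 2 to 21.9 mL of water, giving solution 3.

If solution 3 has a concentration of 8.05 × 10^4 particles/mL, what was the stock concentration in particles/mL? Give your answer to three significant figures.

1.00 × 10^9 particles/mL

Step 1: 14-fold → factor 14
Step 2: 420 μL brought to 26.1 mL → factor 26100/420 = 62.143
Step 3: 1.65 mL + 21.9 mL = 23.55 mL total → factor 23.55/1.65 = 14.273
Overall dilution factor = 14 × 62.143 × 14.273 = 12417
Stock = 8.05 × 10^4 particles/mL × 12417 = 1.00 × 10^9 particles/mL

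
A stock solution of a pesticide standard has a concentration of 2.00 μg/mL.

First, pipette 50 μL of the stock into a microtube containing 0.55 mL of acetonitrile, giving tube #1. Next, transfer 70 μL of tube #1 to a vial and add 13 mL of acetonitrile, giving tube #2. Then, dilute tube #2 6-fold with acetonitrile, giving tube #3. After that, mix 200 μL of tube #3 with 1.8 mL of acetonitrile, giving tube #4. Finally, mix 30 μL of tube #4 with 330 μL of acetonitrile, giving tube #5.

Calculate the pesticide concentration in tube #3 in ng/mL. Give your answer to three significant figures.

Step 1: 50 μL + 0.55 mL = 600 μL total → factor 600/50 = 12
Step 2: 70 μL + 13 mL = 13070 μL total → factor 13070/70 = 186.71
Step 3: 6-fold → factor 6
Dilution factor through tube #3 = 12 × 186.71 × 6 = 13443
[tube #3] = 2.00 μg/mL / 13443 = 0.0001488 μg/mL = 0.149 ng/mL

0.149 ng/mL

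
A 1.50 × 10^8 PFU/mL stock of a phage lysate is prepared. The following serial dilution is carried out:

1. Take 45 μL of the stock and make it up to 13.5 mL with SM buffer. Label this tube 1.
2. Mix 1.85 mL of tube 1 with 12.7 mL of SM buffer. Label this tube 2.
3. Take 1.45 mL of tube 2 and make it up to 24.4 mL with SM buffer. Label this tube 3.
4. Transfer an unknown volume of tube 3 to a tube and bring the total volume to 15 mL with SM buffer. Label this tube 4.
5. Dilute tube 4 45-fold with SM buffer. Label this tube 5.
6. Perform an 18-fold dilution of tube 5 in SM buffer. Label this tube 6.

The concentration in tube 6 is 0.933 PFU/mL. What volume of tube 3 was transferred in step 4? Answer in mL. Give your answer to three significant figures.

3.00 mL

Step 1: 45 μL brought to 13.5 mL → factor 13500/45 = 300
Step 2: 1.85 mL + 12.7 mL = 14.55 mL total → factor 14.55/1.85 = 7.8649
Step 3: 1.45 mL brought to 24.4 mL → factor 24.4/1.45 = 16.828
Step 4: v brought to 15 mL → factor = 15 mL/v
Step 5: 45-fold → factor 45
Step 6: 18-fold → factor 18
Product of known-step factors = 3.216 × 10^7
Overall factor = 1.50 × 10^8 PFU/mL / (0.933 PFU/mL) = 1.6077 × 10^8
Step-4 factor = 1.6077 × 10^8 / 3.216 × 10^7 = 4.9991
v = 15 mL / 4.9991 = 3.00 mL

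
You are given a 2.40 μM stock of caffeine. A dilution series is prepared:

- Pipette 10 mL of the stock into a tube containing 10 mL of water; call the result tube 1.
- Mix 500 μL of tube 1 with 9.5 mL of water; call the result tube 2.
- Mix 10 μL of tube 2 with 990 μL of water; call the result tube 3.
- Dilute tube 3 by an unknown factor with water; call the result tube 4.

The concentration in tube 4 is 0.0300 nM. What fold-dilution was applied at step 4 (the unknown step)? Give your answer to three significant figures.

Step 1: 10 mL + 10 mL = 20 mL total → factor 20/10 = 2
Step 2: 500 μL + 9.5 mL = 10000 μL total → factor 10000/500 = 20
Step 3: 10 μL + 990 μL = 1000 μL total → factor 1000/10 = 100
Step 4: unknown factor x
Product of known-step factors = 4000
Overall factor = 2.40 μM / (0.0300 nM) = 80000
x = 80000 / 4000 = 20.0

20.0-fold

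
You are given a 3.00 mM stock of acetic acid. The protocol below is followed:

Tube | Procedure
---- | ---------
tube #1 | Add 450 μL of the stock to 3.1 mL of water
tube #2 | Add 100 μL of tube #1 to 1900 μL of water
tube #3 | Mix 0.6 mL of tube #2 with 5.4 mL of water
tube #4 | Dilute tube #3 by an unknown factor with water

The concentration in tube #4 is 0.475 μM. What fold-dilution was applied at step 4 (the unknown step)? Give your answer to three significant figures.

Step 1: 450 μL + 3.1 mL = 3550 μL total → factor 3550/450 = 7.8889
Step 2: 100 μL + 1900 μL = 2000 μL total → factor 2000/100 = 20
Step 3: 0.6 mL + 5.4 mL = 6 mL total → factor 6/0.6 = 10
Step 4: unknown factor x
Product of known-step factors = 1577.8
Overall factor = 3.00 mM / (0.475 μM) = 6315.8
x = 6315.8 / 1577.8 = 4.00

4.00-fold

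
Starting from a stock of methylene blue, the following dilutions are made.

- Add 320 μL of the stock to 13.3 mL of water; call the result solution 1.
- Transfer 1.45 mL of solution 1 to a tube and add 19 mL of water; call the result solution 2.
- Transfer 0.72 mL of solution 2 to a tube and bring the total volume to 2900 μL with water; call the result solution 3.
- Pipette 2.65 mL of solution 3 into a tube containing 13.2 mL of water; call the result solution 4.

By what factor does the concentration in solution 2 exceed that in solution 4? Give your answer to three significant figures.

Step 1: 320 μL + 13.3 mL = 13620 μL total → factor 13620/320 = 42.562
Step 2: 1.45 mL + 19 mL = 20.45 mL total → factor 20.45/1.45 = 14.103
Step 3: 0.72 mL brought to 2900 μL → factor 2.9/0.72 = 4.0278
Step 4: 2.65 mL + 13.2 mL = 15.85 mL total → factor 15.85/2.65 = 5.9811
Dilution factor to solution 2 = 600.28; to solution 4 = 14461
[solution 2]/[solution 4] = (factor to solution 4)/(factor to solution 2) = 14461/600.28 = 24.1

24.1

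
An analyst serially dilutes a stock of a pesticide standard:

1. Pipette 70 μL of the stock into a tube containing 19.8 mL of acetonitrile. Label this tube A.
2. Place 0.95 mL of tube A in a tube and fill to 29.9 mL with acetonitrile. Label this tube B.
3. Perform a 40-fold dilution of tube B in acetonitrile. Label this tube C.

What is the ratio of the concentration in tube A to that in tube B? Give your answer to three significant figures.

31.5

Step 1: 70 μL + 19.8 mL = 19870 μL total → factor 19870/70 = 283.86
Step 2: 0.95 mL brought to 29.9 mL → factor 29.9/0.95 = 31.474
Dilution factor to tube A = 283.86; to tube B = 8934
[tube A]/[tube B] = (factor to tube B)/(factor to tube A) = 8934/283.86 = 31.5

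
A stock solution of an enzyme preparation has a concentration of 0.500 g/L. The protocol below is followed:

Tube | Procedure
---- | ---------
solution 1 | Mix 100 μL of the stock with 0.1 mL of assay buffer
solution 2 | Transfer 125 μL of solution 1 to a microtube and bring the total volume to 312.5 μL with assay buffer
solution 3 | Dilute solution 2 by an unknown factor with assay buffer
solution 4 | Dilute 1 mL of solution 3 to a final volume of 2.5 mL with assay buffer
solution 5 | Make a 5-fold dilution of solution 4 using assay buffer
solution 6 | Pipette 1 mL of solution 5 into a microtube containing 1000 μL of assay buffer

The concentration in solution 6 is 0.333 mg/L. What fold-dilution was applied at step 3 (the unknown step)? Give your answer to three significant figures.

Step 1: 100 μL + 0.1 mL = 200 μL total → factor 200/100 = 2
Step 2: 125 μL brought to 312.5 μL → factor 312.5/125 = 2.5
Step 3: unknown factor x
Step 4: 1 mL brought to 2.5 mL → factor 2.5/1 = 2.5
Step 5: 5-fold → factor 5
Step 6: 1 mL + 1000 μL = 2 mL total → factor 2/1 = 2
Product of known-step factors = 125
Overall factor = 0.500 g/L / (0.333 mg/L) = 1501.5
x = 1501.5 / 125 = 12.0

12.0-fold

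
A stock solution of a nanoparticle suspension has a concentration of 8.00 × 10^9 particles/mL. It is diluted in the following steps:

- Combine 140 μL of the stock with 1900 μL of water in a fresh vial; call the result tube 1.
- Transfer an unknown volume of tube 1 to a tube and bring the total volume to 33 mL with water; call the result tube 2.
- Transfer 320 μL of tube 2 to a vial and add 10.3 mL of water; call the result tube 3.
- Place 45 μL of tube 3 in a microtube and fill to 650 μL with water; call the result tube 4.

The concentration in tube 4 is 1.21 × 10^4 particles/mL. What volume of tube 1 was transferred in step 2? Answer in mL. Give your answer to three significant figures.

Step 1: 140 μL + 1900 μL = 2040 μL total → factor 2040/140 = 14.571
Step 2: v brought to 33 mL → factor = 33 mL/v
Step 3: 320 μL + 10.3 mL = 10620 μL total → factor 10620/320 = 33.188
Step 4: 45 μL brought to 650 μL → factor 650/45 = 14.444
Product of known-step factors = 6985.2
Overall factor = 8.00 × 10^9 particles/mL / (1.21 × 10^4 particles/mL) = 6.6116 × 10^5
Step-2 factor = 6.6116 × 10^5 / 6985.2 = 94.651
v = 33 mL / 94.651 = 0.349 mL

0.349 mL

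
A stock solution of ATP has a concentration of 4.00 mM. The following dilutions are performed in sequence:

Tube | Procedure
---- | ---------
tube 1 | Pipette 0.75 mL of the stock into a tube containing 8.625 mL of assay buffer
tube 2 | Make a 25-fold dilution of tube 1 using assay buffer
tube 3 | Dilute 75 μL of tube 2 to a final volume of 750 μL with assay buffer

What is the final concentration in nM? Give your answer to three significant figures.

1.28 × 10^3 nM

Step 1: 0.75 mL + 8.625 mL = 9.375 mL total → factor 9.375/0.75 = 12.5
Step 2: 25-fold → factor 25
Step 3: 75 μL brought to 750 μL → factor 750/75 = 10
Overall dilution factor = 12.5 × 25 × 10 = 3125
Final = 4.00 mM / 3125 = 0.001280 mM = 1.28 × 10^3 nM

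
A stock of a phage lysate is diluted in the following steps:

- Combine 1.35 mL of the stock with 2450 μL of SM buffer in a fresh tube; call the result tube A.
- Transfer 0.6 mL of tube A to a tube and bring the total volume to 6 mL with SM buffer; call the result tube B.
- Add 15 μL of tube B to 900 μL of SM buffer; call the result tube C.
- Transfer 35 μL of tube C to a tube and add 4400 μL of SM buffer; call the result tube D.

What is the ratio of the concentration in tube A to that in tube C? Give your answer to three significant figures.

610

Step 1: 1.35 mL + 2450 μL = 3.8 mL total → factor 3.8/1.35 = 2.8148
Step 2: 0.6 mL brought to 6 mL → factor 6/0.6 = 10
Step 3: 15 μL + 900 μL = 915 μL total → factor 915/15 = 61
Dilution factor to tube A = 2.8148; to tube C = 1717
[tube A]/[tube C] = (factor to tube C)/(factor to tube A) = 1717/2.8148 = 610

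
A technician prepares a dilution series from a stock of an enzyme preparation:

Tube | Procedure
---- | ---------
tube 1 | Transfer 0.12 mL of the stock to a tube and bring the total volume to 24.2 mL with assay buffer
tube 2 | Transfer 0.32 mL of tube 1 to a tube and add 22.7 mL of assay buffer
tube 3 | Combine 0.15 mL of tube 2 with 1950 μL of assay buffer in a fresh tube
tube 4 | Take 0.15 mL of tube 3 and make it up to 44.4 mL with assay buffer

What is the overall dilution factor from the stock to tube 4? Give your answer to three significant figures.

Step 1: 0.12 mL brought to 24.2 mL → factor 24.2/0.12 = 201.67
Step 2: 0.32 mL + 22.7 mL = 23.02 mL total → factor 23.02/0.32 = 71.938
Step 3: 0.15 mL + 1950 μL = 2.1 mL total → factor 2.1/0.15 = 14
Step 4: 0.15 mL brought to 44.4 mL → factor 44.4/0.15 = 296
Overall dilution factor = 201.67 × 71.938 × 14 × 296 = 6.0119 × 10^7

6.01 × 10^7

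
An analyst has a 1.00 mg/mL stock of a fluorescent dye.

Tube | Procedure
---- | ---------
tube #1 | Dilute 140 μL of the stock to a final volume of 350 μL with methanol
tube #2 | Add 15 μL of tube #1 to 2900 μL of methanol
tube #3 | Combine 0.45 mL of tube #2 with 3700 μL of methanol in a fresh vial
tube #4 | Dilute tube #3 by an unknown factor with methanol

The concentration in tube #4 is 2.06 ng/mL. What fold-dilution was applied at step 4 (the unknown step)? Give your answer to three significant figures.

Step 1: 140 μL brought to 350 μL → factor 350/140 = 2.5
Step 2: 15 μL + 2900 μL = 2915 μL total → factor 2915/15 = 194.33
Step 3: 0.45 mL + 3700 μL = 4.15 mL total → factor 4.15/0.45 = 9.2222
Step 4: unknown factor x
Product of known-step factors = 4480.5
Overall factor = 1.00 mg/mL / (2.06 ng/mL) = 4.8544 × 10^5
x = 4.8544 × 10^5 / 4480.5 = 108

108-fold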